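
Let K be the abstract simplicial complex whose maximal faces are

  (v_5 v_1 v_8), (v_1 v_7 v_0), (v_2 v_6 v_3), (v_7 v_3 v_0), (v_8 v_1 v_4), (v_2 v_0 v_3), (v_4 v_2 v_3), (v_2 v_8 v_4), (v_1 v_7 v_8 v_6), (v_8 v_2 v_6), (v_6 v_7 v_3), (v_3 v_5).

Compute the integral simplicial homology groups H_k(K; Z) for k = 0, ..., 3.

Fix the vertex order v_0 < v_1 < v_2 < v_3 < v_4 < v_5 < v_6 < v_7 < v_8 and write every simplex with vertices in increasing order. Then dim K = 3 and the simplices of K are:

  0-simplices (9): [v_0], [v_1], [v_2], [v_3], [v_4], [v_5], [v_6], [v_7], [v_8]
  1-simplices (22): (22 of them)
  2-simplices (14): (14 of them)
  3-simplices (1): [v_1,v_6,v_7,v_8]

so the chain groups are C_0 ≅ Z^9, C_1 ≅ Z^22, C_2 ≅ Z^14, C_3 ≅ Z^1.

∂_1: C_1 → C_0 sends each edge [p,q] (with p < q) to q − p. For instance
  ∂[v_0,v_3] = [v_3] − [v_0].
The 9×22 boundary matrix has rank 8 and Smith normal form diag(1,1,1,1,1,1,1,1).

Boundary ∂_2: C_2 → C_1 maps a triangle to the signed sum of its edges. For instance
  ∂[v_2,v_6,v_8] = [v_6,v_8] − [v_2,v_8] + [v_2,v_6],
  ∂[v_2,v_4,v_8] = [v_4,v_8] − [v_2,v_8] + [v_2,v_4].
As a 22×14 matrix over Z this has rank 13, with invariant factors (1,1,1,1,1,1,1,1,1,1,1,1,1).

∂_3: C_3 → C_2 sends each 3-simplex σ to the alternating sum Σ_i (−1)^i (σ with its i-th vertex removed). For instance
  ∂[v_1,v_6,v_7,v_8] = [v_6,v_7,v_8] − [v_1,v_7,v_8] + [v_1,v_6,v_8] − [v_1,v_6,v_7].
This gives a 14×1 integer matrix of rank 1; reducing to Smith normal form yields diagonal entries (1).

Now H_k = ker ∂_k / im ∂_{k+1}, so:

  H_0: rank C_0 − rank ∂_1 = 9 − 8 = 1, and the invariant factors of ∂_1 are all 1, so H_0 ≅ Z.
  H_1: rank ker ∂_1 − rank ∂_2 = (22 − 8) − 13 = 1, and the invariant factors of ∂_2 are all 1, so H_1 ≅ Z.
  H_2: rank ker ∂_2 − rank ∂_3 = (14 − 13) − 1 = 0, and the invariant factors of ∂_3 are all 1, so H_2 ≅ 0.
  H_3: rank ker ∂_3 − rank ∂_4 = (1 − 1) − 0 = 0, and there is no ∂_4, so H_3 ≅ 0.

H_0 = Z,  H_1 = Z,  H_2 = 0,  H_3 = 0.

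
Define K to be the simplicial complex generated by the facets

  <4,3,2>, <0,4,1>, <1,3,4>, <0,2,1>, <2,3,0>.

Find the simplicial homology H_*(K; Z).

We work with the vertex ordering 0 < 1 < 2 < 3 < 4. The simplices of K, each written with vertices in increasing order, are:

  0-simplices (5): [0], [1], [2], [3], [4]
  1-simplices (10): [0,1], [0,2], [0,3], [0,4], [1,2], [1,3], [1,4], [2,3], [2,4], [3,4]
  2-simplices (5): [0,1,2], [0,1,4], [0,2,3], [1,3,4], [2,3,4]

so the chain groups are C_0 ≅ Z^5, C_1 ≅ Z^10, C_2 ≅ Z^5.

∂_1: C_1 → C_0 sends each edge [p,q] (with p < q) to q − p.
The resulting 5×10 matrix has rank 4, and its Smith normal form has invariant factors (1,1,1,1).

The boundary map ∂_2: C_2 → C_1 sends each 2-simplex [p,q,r] to [q,r] − [p,r] + [p,q]. For instance
  ∂[0,1,2] = [1,2] − [0,2] + [0,1],
  ∂[2,3,4] = [3,4] − [2,4] + [2,3].
As a 10×5 matrix over Z this has rank 5, with invariant factors (1,1,1,1,1).

Computing H_k = (kernel of ∂_k) / (image of ∂_{k+1}):

  H_0: rank C_0 − rank ∂_1 = 5 − 4 = 1, and the invariant factors of ∂_1 are all 1, so H_0 = Z.
  H_1: rank ker ∂_1 − rank ∂_2 = (10 − 4) − 5 = 1, and the invariant factors of ∂_2 are all 1, so H_1 = Z.
  H_2: rank ker ∂_2 − rank ∂_3 = (5 − 5) − 0 = 0, and there is no ∂_3, so H_2 = 0.

H_0 ≅ Z,  H_1 ≅ Z,  H_2 = 0.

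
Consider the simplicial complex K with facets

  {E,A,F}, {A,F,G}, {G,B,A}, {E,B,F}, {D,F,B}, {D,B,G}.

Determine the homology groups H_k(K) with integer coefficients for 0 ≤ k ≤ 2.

H_0 ≅ Z,  H_1 ≅ Z,  H_2 = 0.

Fix the vertex order A < B < D < E < F < G and write every simplex with vertices in increasing order. Then dim K = 2 and the simplices of K are:

  0-simplices (6): A, B, D, E, F, G
  1-simplices (12): AB, AE, AF, AG, BD, BE, BF, BG, DF, DG, EF, FG
  2-simplices (6): ABG, AEF, AFG, BDF, BDG, BEF

Hence C_0 ≅ Z^6, C_1 ≅ Z^12, C_2 ≅ Z^6.

Boundary ∂_1: C_1 → C_0 is given by ∂[p,q] = [q] − [p]. For instance
  ∂AG = G − A.
The 6×12 boundary matrix has rank 5 and Smith normal form diag(1,1,1,1,1).

The boundary map ∂_2: C_2 → C_1 maps a triangle to the signed sum of its edges. For instance
  ∂BDG = DG − BG + BD,
  ∂AFG = FG − AG + AF.
As a 12×6 matrix over Z this has rank 6, with invariant factors (1,1,1,1,1,1).

Reading off H_k = ker ∂_k / im ∂_{k+1}:

  H_0: rank C_0 − rank ∂_1 = 6 − 5 = 1, and the invariant factors of ∂_1 are all 1, so H_0 ≅ Z.
  H_1: rank ker ∂_1 − rank ∂_2 = (12 − 5) − 6 = 1, and the invariant factors of ∂_2 are all 1, so H_1 ≅ Z.
  H_2: rank ker ∂_2 − rank ∂_3 = (6 − 6) − 0 = 0, and there is no ∂_3, so H_2 ≅ 0.

As a check, the Euler characteristic is 6 − 12 + 6 = 0, which agrees with 1 − 1 + 0 = 0.
(K is a triangulation of the cylinder S^1 x I.)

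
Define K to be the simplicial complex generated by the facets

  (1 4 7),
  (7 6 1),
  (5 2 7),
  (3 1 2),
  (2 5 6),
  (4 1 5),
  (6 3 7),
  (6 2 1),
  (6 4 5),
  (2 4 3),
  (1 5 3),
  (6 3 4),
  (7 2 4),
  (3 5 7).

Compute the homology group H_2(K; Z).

H_2 ≅ Z.

Order the vertices as 1 < 2 < 3 < 4 < 5 < 6 < 7. Listing each simplex with vertices in this order, K has dimension 2 with simplices:

  0-simplices (7): [1], [2], [3], [4], [5], [6], [7]
  1-simplices (21): [1,2], [1,3], [1,4], [1,5], [1,6], [1,7], [2,3], [2,4], [2,5], [2,6], [2,7], [3,4], [3,5], [3,6], [3,7], [4,5], [4,6], [4,7], [5,6], [5,7], [6,7]
  2-simplices (14): [1,2,3], [1,2,6], [1,3,5], [1,4,5], [1,4,7], [1,6,7], [2,3,4], [2,4,7], [2,5,6], [2,5,7], [3,4,6], [3,5,7], [3,6,7], [4,5,6]

giving chain groups C_0 ≅ Z^7, C_1 ≅ Z^21, C_2 ≅ Z^14.

∂_1: C_1 → C_0 sends each edge [p,q] (with p < q) to q − p.
The resulting 7×21 matrix has rank 6, and its Smith normal form has invariant factors (1,1,1,1,1,1).

∂_2: C_2 → C_1 acts by ∂[p,q,r] = [q,r] − [p,r] + [p,q]. For instance
  ∂[3,5,7] = [5,7] − [3,7] + [3,5],
  ∂[2,5,6] = [5,6] − [2,6] + [2,5].
As a 21×14 matrix over Z this has rank 13, with invariant factors (1,1,1,1,1,1,1,1,1,1,1,1,1).

From H_k ≅ ker(∂_k) / im(∂_{k+1}) we obtain:

  H_2: rank ker ∂_2 − rank ∂_3 = (14 − 13) − 0 = 1, and there is no ∂_3, so H_2 ≅ Z.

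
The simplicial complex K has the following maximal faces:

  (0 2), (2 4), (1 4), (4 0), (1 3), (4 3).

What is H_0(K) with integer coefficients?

H_0 ≅ Z.

Order the vertices as 0 < 1 < 2 < 3 < 4. Listing each simplex with vertices in this order, K has dimension 1 with simplices:

  0-simplices (5): [0], [1], [2], [3], [4]
  1-simplices (6): [0,2], [0,4], [1,3], [1,4], [2,4], [3,4]

so the chain groups are C_0 ≅ Z^5, C_1 ≅ Z^6.

∂_1: C_1 → C_0 sends each edge [p,q] (with p < q) to q − p.
The 5×6 boundary matrix has rank 4 and Smith normal form diag(1,1,1,1).

Reading off H_k = ker ∂_k / im ∂_{k+1}:

  H_0: rank C_0 − rank ∂_1 = 5 − 4 = 1, and the invariant factors of ∂_1 are all 1, so H_0 = Z.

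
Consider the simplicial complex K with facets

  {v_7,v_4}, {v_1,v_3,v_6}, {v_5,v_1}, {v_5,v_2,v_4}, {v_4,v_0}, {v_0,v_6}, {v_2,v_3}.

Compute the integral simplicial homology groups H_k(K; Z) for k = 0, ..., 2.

K has 8 vertices, 11 edges, 2 triangles.
rank ∂_0 = 0, rank ∂_1 = 7 ⇒ b_0 = 8 − 0 − 7 = 1; all invariant factors of ∂_1 are 1 so no torsion. So H_0 ≅ Z.
rank ∂_1 = 7, rank ∂_2 = 2 ⇒ b_1 = 11 − 7 − 2 = 2; all invariant factors of ∂_2 are 1 so no torsion. So H_1 ≅ Z^2.
rank ∂_2 = 2, rank ∂_3 = 0 ⇒ b_2 = 2 − 2 − 0 = 0. So H_2 ≅ 0.

H_0 = Z,  H_1 = Z^2,  H_2 = 0.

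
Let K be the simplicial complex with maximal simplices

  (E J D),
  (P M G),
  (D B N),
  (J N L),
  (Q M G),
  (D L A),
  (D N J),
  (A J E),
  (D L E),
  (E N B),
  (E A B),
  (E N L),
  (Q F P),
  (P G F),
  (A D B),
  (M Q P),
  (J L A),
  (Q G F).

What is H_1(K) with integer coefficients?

H_1 ≅ Z/2.

Take the total order A < B < D < E < F < G < J < L < M < N < P < Q on the vertex set. Then K (dimension 2) consists of the simplices:

  0-simplices (12): A, B, D, E, F, G, J, L, M, N, P, Q
  1-simplices (27): AB, AD, AE, AJ, AL, BD, BE, BN, DE, DJ, DL, DN, EJ, EL, EN, FG, FP, FQ, GM, GP, GQ, JL, JN, LN, MP, MQ, PQ
  2-simplices (18): ABD, ABE, ADL, AEJ, AJL, BDN, BEN, DEJ, DEL, DJN, ELN, FGP, FGQ, FPQ, GMP, GMQ, JLN, MPQ

so the chain groups are C_0 ≅ Z^12, C_1 ≅ Z^27, C_2 ≅ Z^18.

∂_1: C_1 → C_0 maps an edge to its endpoints' difference, ∂[p,q] = q − p. For instance
  ∂DN = N − D.
The 12×27 boundary matrix has rank 10 and Smith normal form diag(1,1,1,1,1,1,1,1,1,1).

The boundary map ∂_2: C_2 → C_1 acts by ∂[p,q,r] = [q,r] − [p,r] + [p,q]. For instance
  ∂AJL = JL − AL + AJ,
  ∂FGQ = GQ − FQ + FG.
The resulting 27×18 matrix has rank 17, and its Smith normal form has invariant factors (1,1,1,1,1,1,1,1,1,1,1,1,1,1,1,1,2).

Computing H_k = (kernel of ∂_k) / (image of ∂_{k+1}):

  H_1: rank ker ∂_1 − rank ∂_2 = (27 − 10) − 17 = 0, and ∂_2 has invariant factor 2 > 1, so H_1 ≅ Z/2.

(K is a triangulation of the disjoint union of the real projective plane RP^2 and the 2-sphere S^2.)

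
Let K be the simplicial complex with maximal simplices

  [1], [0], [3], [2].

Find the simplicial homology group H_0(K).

H_0 ≅ Z^4.

Order the vertices as 0 < 1 < 2 < 3. Listing each simplex with vertices in this order, K has dimension 0 with simplices:

  0-simplices (4): [0], [1], [2], [3]

Hence C_0 ≅ Z^4.

Now H_k = ker ∂_k / im ∂_{k+1}, so:

  H_0: rank C_0 − rank ∂_1 = 4 − 0 = 4, and there is no ∂_1, so H_0 ≅ Z^4.

(K is a triangulation of a set of 4 points.)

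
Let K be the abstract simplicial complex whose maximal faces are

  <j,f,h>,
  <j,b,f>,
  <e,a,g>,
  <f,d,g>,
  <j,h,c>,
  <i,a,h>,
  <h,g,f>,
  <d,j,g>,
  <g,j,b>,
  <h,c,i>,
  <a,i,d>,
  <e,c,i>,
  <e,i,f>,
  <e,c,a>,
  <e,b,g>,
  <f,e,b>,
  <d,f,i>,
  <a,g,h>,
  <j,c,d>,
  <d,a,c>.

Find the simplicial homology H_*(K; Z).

H_0 ≅ Z,  H_1 ≅ Z ⊕ Z/2,  H_2 = 0.

Order the vertices as a < b < c < d < e < f < g < h < i < j. Listing each simplex with vertices in this order, K has dimension 2 with simplices:

  0-simplices (10): a, b, c, d, e, f, g, h, i, j
  1-simplices (30): ac, ad, ae, ag, ah, ai, be, bf, bg, bj, cd, ce, ch, ci, cj, df, dg, di, dj, ef, eg, ei, fg, fh, fi, fj, gh, gj, hi, hj
  2-simplices (20): acd, ace, adi, aeg, agh, ahi, bef, beg, bfj, bgj, cdj, cei, chi, chj, dfg, dfi, dgj, efi, fgh, fhj

Hence C_0 ≅ Z^10, C_1 ≅ Z^30, C_2 ≅ Z^20.

Boundary ∂_1: C_1 → C_0 sends each edge [p,q] (with p < q) to q − p. For instance
  ∂fj = j − f.
The 10×30 boundary matrix has rank 9 and Smith normal form diag(1,1,1,1,1,1,1,1,1).

Boundary ∂_2: C_2 → C_1 acts by ∂[p,q,r] = [q,r] − [p,r] + [p,q]. For instance
  ∂dfi = fi − di + df,
  ∂aeg = eg − ag + ae.
The 30×20 boundary matrix has rank 20 and Smith normal form diag(1,1,1,1,1,1,1,1,1,1,1,1,1,1,1,1,1,1,1,2).

Now H_k = ker ∂_k / im ∂_{k+1}, so:

  H_0: rank C_0 − rank ∂_1 = 10 − 9 = 1, and the invariant factors of ∂_1 are all 1, so H_0 ≅ Z.
  H_1: rank ker ∂_1 − rank ∂_2 = (30 − 9) − 20 = 1, and ∂_2 has invariant factor 2 > 1, so H_1 ≅ Z ⊕ Z/2.
  H_2: rank ker ∂_2 − rank ∂_3 = (20 − 20) − 0 = 0, and there is no ∂_3, so H_2 ≅ 0.

(K is a triangulation of the Klein bottle.)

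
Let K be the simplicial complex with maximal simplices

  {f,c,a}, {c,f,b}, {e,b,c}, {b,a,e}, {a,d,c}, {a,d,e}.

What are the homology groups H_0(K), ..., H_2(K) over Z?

Fix the vertex order a < b < c < d < e < f and write every simplex with vertices in increasing order. Then dim K = 2 and the simplices of K are:

  0-simplices (6): a, b, c, d, e, f
  1-simplices (12): ab, ac, ad, ae, af, bc, be, bf, cd, ce, cf, de
  2-simplices (6): abe, acd, acf, ade, bce, bcf

giving chain groups C_0 ≅ Z^6, C_1 ≅ Z^12, C_2 ≅ Z^6.

Boundary ∂_1: C_1 → C_0 is given by ∂[p,q] = [q] − [p].
This gives a 6×12 integer matrix of rank 5; reducing to Smith normal form yields diagonal entries (1,1,1,1,1).

∂_2: C_2 → C_1 maps a triangle to the signed sum of its edges. For instance
  ∂abe = be − ae + ab,
  ∂acf = cf − af + ac.
The resulting 12×6 matrix has rank 6, and its Smith normal form has invariant factors (1,1,1,1,1,1).

From H_k ≅ ker(∂_k) / im(∂_{k+1}) we obtain:

  H_0: rank C_0 − rank ∂_1 = 6 − 5 = 1, and the invariant factors of ∂_1 are all 1, so H_0 = Z.
  H_1: rank ker ∂_1 − rank ∂_2 = (12 − 5) − 6 = 1, and the invariant factors of ∂_2 are all 1, so H_1 = Z.
  H_2: rank ker ∂_2 − rank ∂_3 = (6 − 6) − 0 = 0, and there is no ∂_3, so H_2 = 0.

H_0 = Z,  H_1 = Z,  H_2 = 0.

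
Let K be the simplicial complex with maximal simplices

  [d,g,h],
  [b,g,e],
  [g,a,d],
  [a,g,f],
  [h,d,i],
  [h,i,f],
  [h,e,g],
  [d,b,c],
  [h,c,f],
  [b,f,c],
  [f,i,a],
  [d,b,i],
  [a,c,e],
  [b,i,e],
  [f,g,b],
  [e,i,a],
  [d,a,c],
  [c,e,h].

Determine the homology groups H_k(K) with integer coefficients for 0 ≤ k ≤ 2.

Order the vertices as a < b < c < d < e < f < g < h < i. Listing each simplex with vertices in this order, K has dimension 2 with simplices:

  0-simplices (9): a, b, c, d, e, f, g, h, i
  1-simplices (27): ac, ad, ae, af, ag, ai, bc, bd, be, bf, bg, bi, cd, ce, cf, ch, dg, dh, di, eg, eh, ei, fg, fh, fi, gh, hi
  2-simplices (18): acd, ace, adg, aei, afg, afi, bcd, bcf, bdi, beg, bei, bfg, ceh, cfh, dgh, dhi, egh, fhi

so the chain groups are C_0 ≅ Z^9, C_1 ≅ Z^27, C_2 ≅ Z^18.

The boundary map ∂_1: C_1 → C_0 maps an edge to its endpoints' difference, ∂[p,q] = q − p. For instance
  ∂ag = g − a.
The resulting 9×27 matrix has rank 8, and its Smith normal form has invariant factors (1,1,1,1,1,1,1,1).

Boundary ∂_2: C_2 → C_1 sends each 2-simplex [p,q,r] to [q,r] − [p,r] + [p,q]. For instance
  ∂ace = ce − ae + ac,
  ∂acd = cd − ad + ac.
The 27×18 boundary matrix has rank 17 and Smith normal form diag(1,1,1,1,1,1,1,1,1,1,1,1,1,1,1,1,1).

Now H_k = ker ∂_k / im ∂_{k+1}, so:

  H_0: rank C_0 − rank ∂_1 = 9 − 8 = 1, and the invariant factors of ∂_1 are all 1, so H_0 ≅ Z.
  H_1: rank ker ∂_1 − rank ∂_2 = (27 − 8) − 17 = 2, and the invariant factors of ∂_2 are all 1, so H_1 ≅ Z^2.
  H_2: rank ker ∂_2 − rank ∂_3 = (18 − 17) − 0 = 1, and there is no ∂_3, so H_2 ≅ Z.

H_0 = Z,  H_1 = Z^2,  H_2 = Z.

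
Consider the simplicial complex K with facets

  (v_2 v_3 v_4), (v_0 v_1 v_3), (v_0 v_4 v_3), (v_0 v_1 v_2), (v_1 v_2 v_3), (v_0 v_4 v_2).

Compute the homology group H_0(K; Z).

Fix the vertex order v_0 < v_1 < v_2 < v_3 < v_4 and write every simplex with vertices in increasing order. Then dim K = 2 and the simplices of K are:

  0-simplices (5): [v_0], [v_1], [v_2], [v_3], [v_4]
  1-simplices (9): [v_0,v_1], [v_0,v_2], [v_0,v_3], [v_0,v_4], [v_1,v_2], [v_1,v_3], [v_2,v_3], [v_2,v_4], [v_3,v_4]
  2-simplices (6): [v_0,v_1,v_2], [v_0,v_1,v_3], [v_0,v_2,v_4], [v_0,v_3,v_4], [v_1,v_2,v_3], [v_2,v_3,v_4]

so the chain groups are C_0 ≅ Z^5, C_1 ≅ Z^9, C_2 ≅ Z^6.

∂_1: C_1 → C_0 is given by ∂[p,q] = [q] − [p]. For instance
  ∂[v_0,v_1] = [v_1] − [v_0].
The resulting 5×9 matrix has rank 4, and its Smith normal form has invariant factors (1,1,1,1).

Boundary ∂_2: C_2 → C_1 acts by ∂[p,q,r] = [q,r] − [p,r] + [p,q]. For instance
  ∂[v_0,v_3,v_4] = [v_3,v_4] − [v_0,v_4] + [v_0,v_3],
  ∂[v_2,v_3,v_4] = [v_3,v_4] − [v_2,v_4] + [v_2,v_3].
The resulting 9×6 matrix has rank 5, and its Smith normal form has invariant factors (1,1,1,1,1).

Now H_k = ker ∂_k / im ∂_{k+1}, so:

  H_0: rank C_0 − rank ∂_1 = 5 − 4 = 1, and the invariant factors of ∂_1 are all 1, so H_0 = Z.

H_0 = Z.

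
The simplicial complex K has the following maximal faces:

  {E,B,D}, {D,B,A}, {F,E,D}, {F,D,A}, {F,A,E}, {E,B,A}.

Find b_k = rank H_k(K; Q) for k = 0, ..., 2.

b_0 = 1, b_1 = 0, b_2 = 1.

We work with the vertex ordering A < B < D < E < F. The simplices of K, each written with vertices in increasing order, are:

  0-simplices (5): A, B, D, E, F
  1-simplices (9): AB, AD, AE, AF, BD, BE, DE, DF, EF
  2-simplices (6): ABD, ABE, ADF, AEF, BDE, DEF

giving chain groups C_0 ≅ Z^5, C_1 ≅ Z^9, C_2 ≅ Z^6.

Boundary ∂_1: C_1 → C_0 maps an edge to its endpoints' difference, ∂[p,q] = q − p. For instance
  ∂AE = E − A.
As a 5×9 matrix over Z this has rank 4, with invariant factors (1,1,1,1).

∂_2: C_2 → C_1 maps a triangle to the signed sum of its edges. For instance
  ∂ABE = BE − AE + AB,
  ∂BDE = DE − BE + BD.
The 9×6 boundary matrix has rank 5 and Smith normal form diag(1,1,1,1,1).

Reading off H_k = ker ∂_k / im ∂_{k+1}:

  H_0: rank C_0 − rank ∂_1 = 5 − 4 = 1, and the invariant factors of ∂_1 are all 1, so H_0 = Z.
  H_1: rank ker ∂_1 − rank ∂_2 = (9 − 4) − 5 = 0, and the invariant factors of ∂_2 are all 1, so H_1 = 0.
  H_2: rank ker ∂_2 − rank ∂_3 = (6 − 5) − 0 = 1, and there is no ∂_3, so H_2 = Z.

As a check, the Euler characteristic is 5 − 9 + 6 = 2, which agrees with 1 − 0 + 1 = 2.
(K is a triangulation of the 2-sphere S^2.)

Hence the Betti numbers are b_0 = 1, b_1 = 0, b_2 = 1.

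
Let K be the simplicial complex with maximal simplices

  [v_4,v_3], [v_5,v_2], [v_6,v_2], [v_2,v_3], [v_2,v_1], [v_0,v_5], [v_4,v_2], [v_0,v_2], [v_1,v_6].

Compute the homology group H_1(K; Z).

K has 7 vertices, 9 edges.
rank ∂_1 = 6, rank ∂_2 = 0 ⇒ b_1 = 9 − 6 − 0 = 3. So H_1 ≅ Z^3.

H_1 ≅ Z^3.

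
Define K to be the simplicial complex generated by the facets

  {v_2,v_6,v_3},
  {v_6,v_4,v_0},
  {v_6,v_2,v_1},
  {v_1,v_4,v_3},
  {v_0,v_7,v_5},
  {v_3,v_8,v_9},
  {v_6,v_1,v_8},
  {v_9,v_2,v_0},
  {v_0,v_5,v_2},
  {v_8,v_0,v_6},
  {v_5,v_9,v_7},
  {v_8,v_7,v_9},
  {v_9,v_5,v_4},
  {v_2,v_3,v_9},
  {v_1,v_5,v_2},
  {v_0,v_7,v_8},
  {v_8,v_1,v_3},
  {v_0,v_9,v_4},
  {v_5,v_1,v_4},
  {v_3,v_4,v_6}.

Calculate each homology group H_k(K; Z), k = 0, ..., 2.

Take the total order v_0 < v_1 < v_2 < v_3 < v_4 < v_5 < v_6 < v_7 < v_8 < v_9 on the vertex set. Then K (dimension 2) consists of the simplices:

  0-simplices (10): [v_0], [v_1], [v_2], [v_3], [v_4], [v_5], [v_6], [v_7], [v_8], [v_9]
  1-simplices (30): (30 of them)
  2-simplices (20): (20 of them)

giving chain groups C_0 ≅ Z^10, C_1 ≅ Z^30, C_2 ≅ Z^20.

The boundary map ∂_1: C_1 → C_0 sends each edge [p,q] (with p < q) to q − p.
As a 10×30 matrix over Z this has rank 9, with invariant factors (1,1,1,1,1,1,1,1,1).

∂_2: C_2 → C_1 acts by ∂[p,q,r] = [q,r] − [p,r] + [p,q]. For instance
  ∂[v_0,v_2,v_9] = [v_2,v_9] − [v_0,v_9] + [v_0,v_2],
  ∂[v_5,v_7,v_9] = [v_7,v_9] − [v_5,v_9] + [v_5,v_7].
As a 30×20 matrix over Z this has rank 20, with invariant factors (1,1,1,1,1,1,1,1,1,1,1,1,1,1,1,1,1,1,1,2).

Reading off H_k = ker ∂_k / im ∂_{k+1}:

  H_0: rank C_0 − rank ∂_1 = 10 − 9 = 1, and the invariant factors of ∂_1 are all 1, so H_0 ≅ Z.
  H_1: rank ker ∂_1 − rank ∂_2 = (30 − 9) − 20 = 1, and ∂_2 has invariant factor 2 > 1, so H_1 ≅ Z ⊕ Z_2.
  H_2: rank ker ∂_2 − rank ∂_3 = (20 − 20) − 0 = 0, and there is no ∂_3, so H_2 ≅ 0.

(K is a triangulation of the Klein bottle.)

H_0 = Z,  H_1 = Z ⊕ Z_2,  H_2 = 0.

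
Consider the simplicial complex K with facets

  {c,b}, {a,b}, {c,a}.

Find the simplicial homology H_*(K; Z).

Take the total order a < b < c on the vertex set. Then K (dimension 1) consists of the simplices:

  0-simplices (3): a, b, c
  1-simplices (3): ab, ac, bc

so the chain groups are C_0 ≅ Z^3, C_1 ≅ Z^3.

The boundary map ∂_1: C_1 → C_0 is given by ∂[p,q] = [q] − [p]. For instance
  ∂ab = b − a.
The resulting 3×3 matrix has rank 2, and its Smith normal form has invariant factors (1,1).

Reading off H_k = ker ∂_k / im ∂_{k+1}:

  H_0: rank C_0 − rank ∂_1 = 3 − 2 = 1, and the invariant factors of ∂_1 are all 1, so H_0 = Z.
  H_1: rank ker ∂_1 − rank ∂_2 = (3 − 2) − 0 = 1, and there is no ∂_2, so H_1 = Z.

H_0 ≅ Z,  H_1 ≅ Z.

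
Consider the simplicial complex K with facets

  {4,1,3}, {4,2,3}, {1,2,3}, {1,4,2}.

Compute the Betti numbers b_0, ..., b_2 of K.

K has 4 vertices, 6 edges, 4 triangles.
rank ∂_0 = 0, rank ∂_1 = 3 ⇒ b_0 = 4 − 0 − 3 = 1; all invariant factors of ∂_1 are 1 so no torsion. So H_0 = Z.
rank ∂_1 = 3, rank ∂_2 = 3 ⇒ b_1 = 6 − 3 − 3 = 0; all invariant factors of ∂_2 are 1 so no torsion. So H_1 = 0.
rank ∂_2 = 3, rank ∂_3 = 0 ⇒ b_2 = 4 − 3 − 0 = 1. So H_2 = Z.

b_0 = 1, b_1 = 0, b_2 = 1.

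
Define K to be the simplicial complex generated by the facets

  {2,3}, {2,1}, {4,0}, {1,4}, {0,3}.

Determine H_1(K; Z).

K has 5 vertices, 5 edges.
rank ∂_1 = 4, rank ∂_2 = 0 ⇒ b_1 = 5 − 4 − 0 = 1. So H_1 = Z.

H_1 ≅ Z.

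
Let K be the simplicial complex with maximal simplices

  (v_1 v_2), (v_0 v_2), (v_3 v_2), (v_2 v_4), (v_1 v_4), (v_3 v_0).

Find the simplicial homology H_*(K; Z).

H_0 ≅ Z,  H_1 ≅ Z^2.

We work with the vertex ordering v_0 < v_1 < v_2 < v_3 < v_4. The simplices of K, each written with vertices in increasing order, are:

  0-simplices (5): [v_0], [v_1], [v_2], [v_3], [v_4]
  1-simplices (6): [v_0,v_2], [v_0,v_3], [v_1,v_2], [v_1,v_4], [v_2,v_3], [v_2,v_4]

so the chain groups are C_0 ≅ Z^5, C_1 ≅ Z^6.

∂_1: C_1 → C_0 maps an edge to its endpoints' difference, ∂[p,q] = q − p. For instance
  ∂[v_0,v_3] = [v_3] − [v_0].
The 5×6 boundary matrix has rank 4 and Smith normal form diag(1,1,1,1).

Reading off H_k = ker ∂_k / im ∂_{k+1}:

  H_0: rank C_0 − rank ∂_1 = 5 − 4 = 1, and the invariant factors of ∂_1 are all 1, so H_0 ≅ Z.
  H_1: rank ker ∂_1 − rank ∂_2 = (6 − 4) − 0 = 2, and there is no ∂_2, so H_1 ≅ Z^2.

As a check, the Euler characteristic is 5 − 6 = -1, which agrees with 1 − 2 = -1.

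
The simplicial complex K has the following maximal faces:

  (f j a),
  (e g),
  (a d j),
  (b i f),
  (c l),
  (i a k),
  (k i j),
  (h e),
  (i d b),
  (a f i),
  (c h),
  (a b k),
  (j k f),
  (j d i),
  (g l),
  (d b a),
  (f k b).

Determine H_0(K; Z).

H_0 = Z^2.

Fix the vertex order a < b < c < d < e < f < g < h < i < j < k < l and write every simplex with vertices in increasing order. Then dim K = 2 and the simplices of K are:

  0-simplices (12): a, b, c, d, e, f, g, h, i, j, k, l
  1-simplices (23): ab, ad, af, ai, aj, ak, bd, bf, bi, bk, ch, cl, di, dj, eg, eh, fi, fj, fk, gl, ij, ik, jk
  2-simplices (12): abd, abk, adj, afi, afj, aik, bdi, bfi, bfk, dij, fjk, ijk

Hence C_0 ≅ Z^12, C_1 ≅ Z^23, C_2 ≅ Z^12.

∂_1: C_1 → C_0 sends each edge [p,q] (with p < q) to q − p.
The resulting 12×23 matrix has rank 10, and its Smith normal form has invariant factors (1,1,1,1,1,1,1,1,1,1).

∂_2: C_2 → C_1 acts by ∂[p,q,r] = [q,r] − [p,r] + [p,q]. For instance
  ∂afj = fj − aj + af,
  ∂afi = fi − ai + af.
As a 23×12 matrix over Z this has rank 12, with invariant factors (1,1,1,1,1,1,1,1,1,1,1,2).

Reading off H_k = ker ∂_k / im ∂_{k+1}:

  H_0: rank C_0 − rank ∂_1 = 12 − 10 = 2, and the invariant factors of ∂_1 are all 1, so H_0 ≅ Z^2.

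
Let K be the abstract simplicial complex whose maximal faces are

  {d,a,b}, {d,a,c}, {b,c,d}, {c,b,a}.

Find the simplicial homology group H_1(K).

Take the total order a < b < c < d on the vertex set. Then K (dimension 2) consists of the simplices:

  0-simplices (4): a, b, c, d
  1-simplices (6): ab, ac, ad, bc, bd, cd
  2-simplices (4): abc, abd, acd, bcd

giving chain groups C_0 ≅ Z^4, C_1 ≅ Z^6, C_2 ≅ Z^4.

∂_1: C_1 → C_0 is given by ∂[p,q] = [q] − [p]. For instance
  ∂ad = d − a.
This gives a 4×6 integer matrix of rank 3; reducing to Smith normal form yields diagonal entries (1,1,1).

∂_2: C_2 → C_1 maps a triangle to the signed sum of its edges. For instance
  ∂abd = bd − ad + ab,
  ∂abc = bc − ac + ab.
As a 6×4 matrix over Z this has rank 3, with invariant factors (1,1,1).

Now H_k = ker ∂_k / im ∂_{k+1}, so:

  H_1: rank ker ∂_1 − rank ∂_2 = (6 − 3) − 3 = 0, and the invariant factors of ∂_2 are all 1, so H_1 ≅ 0.

(K is a triangulation of the 2-sphere S^2.)

H_1 ≅ 0.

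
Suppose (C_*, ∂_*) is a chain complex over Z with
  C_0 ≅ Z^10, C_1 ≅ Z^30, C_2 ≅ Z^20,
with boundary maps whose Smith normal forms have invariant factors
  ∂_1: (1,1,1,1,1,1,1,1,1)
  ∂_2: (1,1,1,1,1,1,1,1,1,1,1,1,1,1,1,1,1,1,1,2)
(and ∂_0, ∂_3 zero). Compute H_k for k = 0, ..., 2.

H_0: b_0 = 10 − 0 − 9 = 1; torsion from ∂_1 factors > 1: none. So H_0 ≅ Z.
H_1: b_1 = 30 − 9 − 20 = 1; torsion from ∂_2 factors > 1: [2]. So H_1 ≅ Z ⊕ Z/2Z.
H_2: b_2 = 20 − 20 − 0 = 0; torsion from ∂_3 factors > 1: none. So H_2 ≅ 0.

H_0 ≅ Z,  H_1 ≅ Z ⊕ Z/2Z,  H_2 = 0.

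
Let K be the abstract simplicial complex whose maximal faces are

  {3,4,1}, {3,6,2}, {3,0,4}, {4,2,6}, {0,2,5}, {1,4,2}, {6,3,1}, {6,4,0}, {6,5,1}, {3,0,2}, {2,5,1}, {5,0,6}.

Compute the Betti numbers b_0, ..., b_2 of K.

b_0 = 1, b_1 = 0, b_2 = 0.

Order the vertices as 0 < 1 < 2 < 3 < 4 < 5 < 6. Listing each simplex with vertices in this order, K has dimension 2 with simplices:

  0-simplices (7): [0], [1], [2], [3], [4], [5], [6]
  1-simplices (18): [0,2], [0,3], [0,4], [0,5], [0,6], [1,2], [1,3], [1,4], [1,5], [1,6], [2,3], [2,4], [2,5], [2,6], [3,4], [3,6], [4,6], [5,6]
  2-simplices (12): [0,2,3], [0,2,5], [0,3,4], [0,4,6], [0,5,6], [1,2,4], [1,2,5], [1,3,4], [1,3,6], [1,5,6], [2,3,6], [2,4,6]

giving chain groups C_0 ≅ Z^7, C_1 ≅ Z^18, C_2 ≅ Z^12.

The boundary map ∂_1: C_1 → C_0 sends each edge [p,q] (with p < q) to q − p. For instance
  ∂[1,5] = [5] − [1].
This gives a 7×18 integer matrix of rank 6; reducing to Smith normal form yields diagonal entries (1,1,1,1,1,1).

∂_2: C_2 → C_1 acts by ∂[p,q,r] = [q,r] − [p,r] + [p,q]. For instance
  ∂[1,2,5] = [2,5] − [1,5] + [1,2],
  ∂[2,3,6] = [3,6] − [2,6] + [2,3].
As a 18×12 matrix over Z this has rank 12, with invariant factors (1,1,1,1,1,1,1,1,1,1,1,2).

Computing H_k = (kernel of ∂_k) / (image of ∂_{k+1}):

  H_0: rank C_0 − rank ∂_1 = 7 − 6 = 1, and the invariant factors of ∂_1 are all 1, so H_0 = Z.
  H_1: rank ker ∂_1 − rank ∂_2 = (18 − 6) − 12 = 0, and ∂_2 has invariant factor 2 > 1, so H_1 = Z/2Z.
  H_2: rank ker ∂_2 − rank ∂_3 = (12 − 12) − 0 = 0, and there is no ∂_3, so H_2 = 0.

(K is a triangulation of the real projective plane RP^2.)

Hence the Betti numbers are b_0 = 1, b_1 = 0, b_2 = 0.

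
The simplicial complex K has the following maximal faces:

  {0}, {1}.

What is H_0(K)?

H_0 ≅ Z^2.

We work with the vertex ordering 0 < 1. The simplices of K, each written with vertices in increasing order, are:

  0-simplices (2): [0], [1]

Hence C_0 ≅ Z^2.

Computing H_k = (kernel of ∂_k) / (image of ∂_{k+1}):

  H_0: rank C_0 − rank ∂_1 = 2 − 0 = 2, and there is no ∂_1, so H_0 = Z^2.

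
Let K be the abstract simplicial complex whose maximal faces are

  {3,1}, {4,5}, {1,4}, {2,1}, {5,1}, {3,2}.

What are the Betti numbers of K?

Order the vertices as 1 < 2 < 3 < 4 < 5. Listing each simplex with vertices in this order, K has dimension 1 with simplices:

  0-simplices (5): [1], [2], [3], [4], [5]
  1-simplices (6): [1,2], [1,3], [1,4], [1,5], [2,3], [4,5]

giving chain groups C_0 ≅ Z^5, C_1 ≅ Z^6.

Boundary ∂_1: C_1 → C_0 maps an edge to its endpoints' difference, ∂[p,q] = q − p. For instance
  ∂[1,3] = [3] − [1].
The 5×6 boundary matrix has rank 4 and Smith normal form diag(1,1,1,1).

Reading off H_k = ker ∂_k / im ∂_{k+1}:

  H_0: rank C_0 − rank ∂_1 = 5 − 4 = 1, and the invariant factors of ∂_1 are all 1, so H_0 = Z.
  H_1: rank ker ∂_1 − rank ∂_2 = (6 − 4) − 0 = 2, and there is no ∂_2, so H_1 = Z^2.

(K is a triangulation of a wedge of 2 circles.)

Hence the Betti numbers are b_0 = 1, b_1 = 2.

b_0 = 1, b_1 = 2.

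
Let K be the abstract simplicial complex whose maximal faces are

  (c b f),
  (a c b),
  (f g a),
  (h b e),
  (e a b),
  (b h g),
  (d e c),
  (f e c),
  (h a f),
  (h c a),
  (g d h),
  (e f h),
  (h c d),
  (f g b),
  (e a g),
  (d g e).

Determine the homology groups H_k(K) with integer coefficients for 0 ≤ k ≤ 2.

Order the vertices as a < b < c < d < e < f < g < h. Listing each simplex with vertices in this order, K has dimension 2 with simplices:

  0-simplices (8): a, b, c, d, e, f, g, h
  1-simplices (24): ab, ac, ae, af, ag, ah, bc, be, bf, bg, bh, cd, ce, cf, ch, de, dg, dh, ef, eg, eh, fg, fh, gh
  2-simplices (16): abc, abe, ach, aeg, afg, afh, bcf, beh, bfg, bgh, cde, cdh, cef, deg, dgh, efh

Hence C_0 ≅ Z^8, C_1 ≅ Z^24, C_2 ≅ Z^16.

Boundary ∂_1: C_1 → C_0 sends each edge [p,q] (with p < q) to q − p.
The resulting 8×24 matrix has rank 7, and its Smith normal form has invariant factors (1,1,1,1,1,1,1).

Boundary ∂_2: C_2 → C_1 acts by ∂[p,q,r] = [q,r] − [p,r] + [p,q]. For instance
  ∂deg = eg − dg + de,
  ∂bcf = cf − bf + bc.
The resulting 24×16 matrix has rank 15, and its Smith normal form has invariant factors (1,1,1,1,1,1,1,1,1,1,1,1,1,1,1).

Now H_k = ker ∂_k / im ∂_{k+1}, so:

  H_0: rank C_0 − rank ∂_1 = 8 − 7 = 1, and the invariant factors of ∂_1 are all 1, so H_0 = Z.
  H_1: rank ker ∂_1 − rank ∂_2 = (24 − 7) − 15 = 2, and the invariant factors of ∂_2 are all 1, so H_1 = Z^2.
  H_2: rank ker ∂_2 − rank ∂_3 = (16 − 15) − 0 = 1, and there is no ∂_3, so H_2 = Z.

As a check, the Euler characteristic is 8 − 24 + 16 = 0, which agrees with 1 − 2 + 1 = 0.
(K is a triangulation of the torus T^2.)

H_0 = Z,  H_1 = Z^2,  H_2 = Z.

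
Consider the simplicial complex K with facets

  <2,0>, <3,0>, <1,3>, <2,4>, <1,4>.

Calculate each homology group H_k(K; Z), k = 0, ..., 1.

H_0 = Z,  H_1 = Z.

Order the vertices as 0 < 1 < 2 < 3 < 4. Listing each simplex with vertices in this order, K has dimension 1 with simplices:

  0-simplices (5): [0], [1], [2], [3], [4]
  1-simplices (5): [0,2], [0,3], [1,3], [1,4], [2,4]

giving chain groups C_0 ≅ Z^5, C_1 ≅ Z^5.

∂_1: C_1 → C_0 sends each edge [p,q] (with p < q) to q − p. For instance
  ∂[0,2] = [2] − [0].
This gives a 5×5 integer matrix of rank 4; reducing to Smith normal form yields diagonal entries (1,1,1,1).

Now H_k = ker ∂_k / im ∂_{k+1}, so:

  H_0: rank C_0 − rank ∂_1 = 5 − 4 = 1, and the invariant factors of ∂_1 are all 1, so H_0 = Z.
  H_1: rank ker ∂_1 − rank ∂_2 = (5 − 4) − 0 = 1, and there is no ∂_2, so H_1 = Z.

As a check, the Euler characteristic is 5 − 5 = 0, which agrees with 1 − 1 = 0.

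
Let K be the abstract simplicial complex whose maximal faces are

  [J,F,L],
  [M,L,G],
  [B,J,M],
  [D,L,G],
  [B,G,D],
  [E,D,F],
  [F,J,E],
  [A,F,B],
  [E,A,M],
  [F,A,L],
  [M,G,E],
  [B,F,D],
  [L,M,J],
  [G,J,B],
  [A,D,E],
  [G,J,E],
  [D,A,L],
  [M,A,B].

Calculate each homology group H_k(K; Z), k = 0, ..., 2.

H_0 = Z,  H_1 = Z ⊕ Z/2Z,  H_2 = 0.

Take the total order A < B < D < E < F < G < J < L < M on the vertex set. Then K (dimension 2) consists of the simplices:

  0-simplices (9): A, B, D, E, F, G, J, L, M
  1-simplices (27): AB, AD, AE, AF, AL, AM, BD, BF, BG, BJ, BM, DE, DF, DG, DL, EF, EG, EJ, EM, FJ, FL, GJ, GL, GM, JL, JM, LM
  2-simplices (18): ABF, ABM, ADE, ADL, AEM, AFL, BDF, BDG, BGJ, BJM, DEF, DGL, EFJ, EGJ, EGM, FJL, GLM, JLM

Hence C_0 ≅ Z^9, C_1 ≅ Z^27, C_2 ≅ Z^18.

Boundary ∂_1: C_1 → C_0 sends each edge [p,q] (with p < q) to q − p. For instance
  ∂GJ = J − G.
This gives a 9×27 integer matrix of rank 8; reducing to Smith normal form yields diagonal entries (1,1,1,1,1,1,1,1).

∂_2: C_2 → C_1 acts by ∂[p,q,r] = [q,r] − [p,r] + [p,q]. For instance
  ∂ABF = BF − AF + AB,
  ∂DEF = EF − DF + DE.
The 27×18 boundary matrix has rank 18 and Smith normal form diag(1,1,1,1,1,1,1,1,1,1,1,1,1,1,1,1,1,2).

Computing H_k = (kernel of ∂_k) / (image of ∂_{k+1}):

  H_0: rank C_0 − rank ∂_1 = 9 − 8 = 1, and the invariant factors of ∂_1 are all 1, so H_0 = Z.
  H_1: rank ker ∂_1 − rank ∂_2 = (27 − 8) − 18 = 1, and ∂_2 has invariant factor 2 > 1, so H_1 = Z ⊕ Z/2Z.
  H_2: rank ker ∂_2 − rank ∂_3 = (18 − 18) − 0 = 0, and there is no ∂_3, so H_2 = 0.

(K is a triangulation of the Klein bottle.)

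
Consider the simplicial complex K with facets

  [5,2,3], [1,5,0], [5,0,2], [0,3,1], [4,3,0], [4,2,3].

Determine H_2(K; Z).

We work with the vertex ordering 0 < 1 < 2 < 3 < 4 < 5. The simplices of K, each written with vertices in increasing order, are:

  0-simplices (6): [0], [1], [2], [3], [4], [5]
  1-simplices (12): [0,1], [0,2], [0,3], [0,4], [0,5], [1,3], [1,5], [2,3], [2,4], [2,5], [3,4], [3,5]
  2-simplices (6): [0,1,3], [0,1,5], [0,2,5], [0,3,4], [2,3,4], [2,3,5]

Hence C_0 ≅ Z^6, C_1 ≅ Z^12, C_2 ≅ Z^6.

Boundary ∂_1: C_1 → C_0 maps an edge to its endpoints' difference, ∂[p,q] = q − p. For instance
  ∂[3,4] = [4] − [3].
The resulting 6×12 matrix has rank 5, and its Smith normal form has invariant factors (1,1,1,1,1).

The boundary map ∂_2: C_2 → C_1 maps a triangle to the signed sum of its edges. For instance
  ∂[0,1,5] = [1,5] − [0,5] + [0,1],
  ∂[0,3,4] = [3,4] − [0,4] + [0,3].
As a 12×6 matrix over Z this has rank 6, with invariant factors (1,1,1,1,1,1).

Now H_k = ker ∂_k / im ∂_{k+1}, so:

  H_2: rank ker ∂_2 − rank ∂_3 = (6 − 6) − 0 = 0, and there is no ∂_3, so H_2 = 0.

H_2 ≅ 0.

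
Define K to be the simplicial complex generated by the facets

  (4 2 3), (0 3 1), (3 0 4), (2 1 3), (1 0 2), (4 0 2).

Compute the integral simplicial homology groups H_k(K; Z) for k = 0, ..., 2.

H_0 ≅ Z,  H_1 = 0,  H_2 ≅ Z.

Take the total order 0 < 1 < 2 < 3 < 4 on the vertex set. Then K (dimension 2) consists of the simplices:

  0-simplices (5): [0], [1], [2], [3], [4]
  1-simplices (9): [0,1], [0,2], [0,3], [0,4], [1,2], [1,3], [2,3], [2,4], [3,4]
  2-simplices (6): [0,1,2], [0,1,3], [0,2,4], [0,3,4], [1,2,3], [2,3,4]

so the chain groups are C_0 ≅ Z^5, C_1 ≅ Z^9, C_2 ≅ Z^6.

∂_1: C_1 → C_0 maps an edge to its endpoints' difference, ∂[p,q] = q − p.
This gives a 5×9 integer matrix of rank 4; reducing to Smith normal form yields diagonal entries (1,1,1,1).

Boundary ∂_2: C_2 → C_1 sends each 2-simplex [p,q,r] to [q,r] − [p,r] + [p,q]. For instance
  ∂[0,1,2] = [1,2] − [0,2] + [0,1],
  ∂[2,3,4] = [3,4] − [2,4] + [2,3].
The 9×6 boundary matrix has rank 5 and Smith normal form diag(1,1,1,1,1).

Now H_k = ker ∂_k / im ∂_{k+1}, so:

  H_0: rank C_0 − rank ∂_1 = 5 − 4 = 1, and the invariant factors of ∂_1 are all 1, so H_0 ≅ Z.
  H_1: rank ker ∂_1 − rank ∂_2 = (9 − 4) − 5 = 0, and the invariant factors of ∂_2 are all 1, so H_1 ≅ 0.
  H_2: rank ker ∂_2 − rank ∂_3 = (6 − 5) − 0 = 1, and there is no ∂_3, so H_2 ≅ Z.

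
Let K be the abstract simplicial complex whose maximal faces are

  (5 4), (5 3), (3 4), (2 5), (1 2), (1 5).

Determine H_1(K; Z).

H_1 ≅ Z^2.

We work with the vertex ordering 1 < 2 < 3 < 4 < 5. The simplices of K, each written with vertices in increasing order, are:

  0-simplices (5): [1], [2], [3], [4], [5]
  1-simplices (6): [1,2], [1,5], [2,5], [3,4], [3,5], [4,5]

giving chain groups C_0 ≅ Z^5, C_1 ≅ Z^6.

The boundary map ∂_1: C_1 → C_0 is given by ∂[p,q] = [q] − [p]. For instance
  ∂[2,5] = [5] − [2].
This gives a 5×6 integer matrix of rank 4; reducing to Smith normal form yields diagonal entries (1,1,1,1).

From H_k ≅ ker(∂_k) / im(∂_{k+1}) we obtain:

  H_1: rank ker ∂_1 − rank ∂_2 = (6 − 4) − 0 = 2, and there is no ∂_2, so H_1 ≅ Z^2.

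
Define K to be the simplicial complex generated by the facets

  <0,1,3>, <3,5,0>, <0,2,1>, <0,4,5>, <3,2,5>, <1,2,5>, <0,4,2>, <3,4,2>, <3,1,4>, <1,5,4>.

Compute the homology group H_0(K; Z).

H_0 = Z.

Order the vertices as 0 < 1 < 2 < 3 < 4 < 5. Listing each simplex with vertices in this order, K has dimension 2 with simplices:

  0-simplices (6): [0], [1], [2], [3], [4], [5]
  1-simplices (15): [0,1], [0,2], [0,3], [0,4], [0,5], [1,2], [1,3], [1,4], [1,5], [2,3], [2,4], [2,5], [3,4], [3,5], [4,5]
  2-simplices (10): [0,1,2], [0,1,3], [0,2,4], [0,3,5], [0,4,5], [1,2,5], [1,3,4], [1,4,5], [2,3,4], [2,3,5]

so the chain groups are C_0 ≅ Z^6, C_1 ≅ Z^15, C_2 ≅ Z^10.

Boundary ∂_1: C_1 → C_0 is given by ∂[p,q] = [q] − [p]. For instance
  ∂[4,5] = [5] − [4].
The resulting 6×15 matrix has rank 5, and its Smith normal form has invariant factors (1,1,1,1,1).

Boundary ∂_2: C_2 → C_1 maps a triangle to the signed sum of its edges. For instance
  ∂[1,4,5] = [4,5] − [1,5] + [1,4],
  ∂[0,1,3] = [1,3] − [0,3] + [0,1].
This gives a 15×10 integer matrix of rank 10; reducing to Smith normal form yields diagonal entries (1,1,1,1,1,1,1,1,1,2).

From H_k ≅ ker(∂_k) / im(∂_{k+1}) we obtain:

  H_0: rank C_0 − rank ∂_1 = 6 − 5 = 1, and the invariant factors of ∂_1 are all 1, so H_0 ≅ Z.

(K is a triangulation of the real projective plane RP^2.)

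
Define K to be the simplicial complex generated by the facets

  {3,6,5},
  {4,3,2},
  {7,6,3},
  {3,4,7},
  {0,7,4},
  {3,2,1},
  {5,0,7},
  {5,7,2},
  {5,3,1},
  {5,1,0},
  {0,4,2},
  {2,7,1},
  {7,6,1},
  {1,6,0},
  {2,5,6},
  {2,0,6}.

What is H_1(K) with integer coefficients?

H_1 ≅ Z^2.

Order the vertices as 0 < 1 < 2 < 3 < 4 < 5 < 6 < 7. Listing each simplex with vertices in this order, K has dimension 2 with simplices:

  0-simplices (8): [0], [1], [2], [3], [4], [5], [6], [7]
  1-simplices (24): (24 of them)
  2-simplices (16): [0,1,5], [0,1,6], [0,2,4], [0,2,6], [0,4,7], [0,5,7], [1,2,3], [1,2,7], [1,3,5], [1,6,7], [2,3,4], [2,5,6], [2,5,7], [3,4,7], [3,5,6], [3,6,7]

giving chain groups C_0 ≅ Z^8, C_1 ≅ Z^24, C_2 ≅ Z^16.

∂_1: C_1 → C_0 maps an edge to its endpoints' difference, ∂[p,q] = q − p.
As a 8×24 matrix over Z this has rank 7, with invariant factors (1,1,1,1,1,1,1).

∂_2: C_2 → C_1 acts by ∂[p,q,r] = [q,r] − [p,r] + [p,q]. For instance
  ∂[0,4,7] = [4,7] − [0,7] + [0,4],
  ∂[0,2,6] = [2,6] − [0,6] + [0,2].
This gives a 24×16 integer matrix of rank 15; reducing to Smith normal form yields diagonal entries (1,1,1,1,1,1,1,1,1,1,1,1,1,1,1).

Computing H_k = (kernel of ∂_k) / (image of ∂_{k+1}):

  H_1: rank ker ∂_1 − rank ∂_2 = (24 − 7) − 15 = 2, and the invariant factors of ∂_2 are all 1, so H_1 ≅ Z^2.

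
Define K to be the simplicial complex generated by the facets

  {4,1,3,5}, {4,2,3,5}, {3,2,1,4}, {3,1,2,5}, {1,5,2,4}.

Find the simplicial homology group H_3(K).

H_3 ≅ Z.

We work with the vertex ordering 1 < 2 < 3 < 4 < 5. The simplices of K, each written with vertices in increasing order, are:

  0-simplices (5): [1], [2], [3], [4], [5]
  1-simplices (10): [1,2], [1,3], [1,4], [1,5], [2,3], [2,4], [2,5], [3,4], [3,5], [4,5]
  2-simplices (10): [1,2,3], [1,2,4], [1,2,5], [1,3,4], [1,3,5], [1,4,5], [2,3,4], [2,3,5], [2,4,5], [3,4,5]
  3-simplices (5): [1,2,3,4], [1,2,3,5], [1,2,4,5], [1,3,4,5], [2,3,4,5]

so the chain groups are C_0 ≅ Z^5, C_1 ≅ Z^10, C_2 ≅ Z^10, C_3 ≅ Z^5.

The boundary map ∂_1: C_1 → C_0 sends each edge [p,q] (with p < q) to q − p. For instance
  ∂[3,4] = [4] − [3].
The resulting 5×10 matrix has rank 4, and its Smith normal form has invariant factors (1,1,1,1).

Boundary ∂_2: C_2 → C_1 acts by ∂[p,q,r] = [q,r] − [p,r] + [p,q]. For instance
  ∂[1,2,4] = [2,4] − [1,4] + [1,2],
  ∂[1,3,4] = [3,4] − [1,4] + [1,3].
As a 10×10 matrix over Z this has rank 6, with invariant factors (1,1,1,1,1,1).

Boundary ∂_3: C_3 → C_2 sends each 3-simplex σ to the alternating sum Σ_i (−1)^i (σ with its i-th vertex removed). For instance
  ∂[1,2,3,5] = [2,3,5] − [1,3,5] + [1,2,5] − [1,2,3],
  ∂[1,2,3,4] = [2,3,4] − [1,3,4] + [1,2,4] − [1,2,3].
The resulting 10×5 matrix has rank 4, and its Smith normal form has invariant factors (1,1,1,1).

From H_k ≅ ker(∂_k) / im(∂_{k+1}) we obtain:

  H_3: rank ker ∂_3 − rank ∂_4 = (5 − 4) − 0 = 1, and there is no ∂_4, so H_3 ≅ Z.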